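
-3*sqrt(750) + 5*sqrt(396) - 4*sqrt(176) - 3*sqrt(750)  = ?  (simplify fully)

3*sqrt(750) = 15*sqrt(30); 5*sqrt(396) = 30*sqrt(11); 4*sqrt(176) = 16*sqrt(11); 3*sqrt(750) = 15*sqrt(30)

-30*sqrt(30) + 14*sqrt(11)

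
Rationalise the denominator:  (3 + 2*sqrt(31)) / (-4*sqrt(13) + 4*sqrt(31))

(3*sqrt(13) + 3*sqrt(31) + 2*sqrt(403) + 62)/72

Multiply numerator and denominator by 4*sqrt(13) + 4*sqrt(31).
Denominator becomes 288; numerator becomes 12*sqrt(13) + 12*sqrt(31) + 8*sqrt(403) + 248.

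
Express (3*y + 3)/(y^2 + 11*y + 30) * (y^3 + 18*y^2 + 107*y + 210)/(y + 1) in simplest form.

3*y + 21

Factor: 3*y + 3 = 3*(y + 1);  y^2 + 11*y + 30 = (y + 5)*(y + 6);  y^3 + 18*y^2 + 107*y + 210 = (y + 6)*(y + 5)*(y + 7)
Cancel the common factors (y + 6), (y + 5), (y + 1).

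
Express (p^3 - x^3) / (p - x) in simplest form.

p^3 - x^3 = (p - x)(p^2 + p*x + x^2).

p^2 + p*x + x^2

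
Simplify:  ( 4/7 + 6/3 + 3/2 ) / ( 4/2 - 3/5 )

285/98

Numerator: 4/7 + 6/3 + 3/2 = 57/14
Denominator: 4/2 - 3/5 = 7/5
Divide: (57/14) · (5/7) = 285/98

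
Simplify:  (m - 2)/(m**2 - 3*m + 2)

Factor: m**2 - 3*m + 2 = (m - 2)*(m - 1)
Cancel the common factor (m - 2).

1/(m - 1)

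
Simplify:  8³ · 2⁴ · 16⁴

2^29

8³ = 2^9; 2⁴ = 2^4; 16⁴ = 2^16
Combine exponents: 2^29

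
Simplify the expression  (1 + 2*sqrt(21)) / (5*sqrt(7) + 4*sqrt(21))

Multiply numerator and denominator by -5*sqrt(7) + 4*sqrt(21).
Denominator becomes 161; numerator becomes -70*sqrt(3) - 5*sqrt(7) + 4*sqrt(21) + 168.

(-70*sqrt(3) - 5*sqrt(7) + 4*sqrt(21) + 168)/161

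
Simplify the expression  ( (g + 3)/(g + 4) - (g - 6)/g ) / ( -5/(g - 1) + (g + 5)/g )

(5*g² + 19*g - 24)/(g³ + 3*g² - 9*g - 20)

Numerator: (g + 3)/(g + 4) - (g - 6)/g = (5*g + 24)/(g² + 4*g)
Denominator: -5/(g - 1) + (g + 5)/g = (g² - g - 5)/(g² - g)
Divide: ((5*g + 24)/(g² + 4*g)) · ((g² - g)/(g² - g - 5)) = (5*g² + 19*g - 24)/(g³ + 3*g² - 9*g - 20)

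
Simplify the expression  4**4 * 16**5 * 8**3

4**4 = 2**8; 16**5 = 2**20; 8**3 = 2**9
Combine exponents: 2**37

2**37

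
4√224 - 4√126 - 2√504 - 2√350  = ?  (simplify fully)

4√224 = 16*√14; 4√126 = 12*√14; 2√504 = 12*√14; 2√350 = 10*√14
Combine: (16 - 12 - 12 - 10)·√14 = -18*√14

-18*√14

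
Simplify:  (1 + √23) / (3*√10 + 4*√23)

(-3*√230 - 3*√10 + 4*√23 + 92)/278

Multiply numerator and denominator by -3*√10 + 4*√23.
Denominator becomes 278; numerator becomes -3*√230 - 3*√10 + 4*√23 + 92.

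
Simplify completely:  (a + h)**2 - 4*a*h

(a - h)**2

Expanding gives a**2 - 2*a*h + h**2, a perfect square.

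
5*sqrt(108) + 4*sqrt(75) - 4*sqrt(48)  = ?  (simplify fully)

5*sqrt(108) = 30*sqrt(3); 4*sqrt(75) = 20*sqrt(3); 4*sqrt(48) = 16*sqrt(3)
Combine: (30 + 20 - 16)·sqrt(3) = 34*sqrt(3)

34*sqrt(3)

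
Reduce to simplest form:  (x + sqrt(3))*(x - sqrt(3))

(x)^2 - (sqrt(3))^2 = x^2 - 3.

x^2 - 3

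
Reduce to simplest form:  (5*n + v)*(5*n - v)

25*n**2 - v**2

(5*n)**2 - (v)**2 = 25*n**2 - v**2.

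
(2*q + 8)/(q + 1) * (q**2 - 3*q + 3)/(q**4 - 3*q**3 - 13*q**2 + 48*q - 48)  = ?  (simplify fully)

2/(q**2 - 3*q - 4)

Factor: 2*q + 8 = 2*(q + 4);  q**4 - 3*q**3 - 13*q**2 + 48*q - 48 = (q + 4)*(q**2 - 3*q + 3)*(q - 4)
Cancel the common factors (q**2 - 3*q + 3), (q + 4).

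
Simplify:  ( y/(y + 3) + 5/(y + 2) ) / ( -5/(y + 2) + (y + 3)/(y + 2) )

Numerator: y/(y + 3) + 5/(y + 2) = (y**2 + 7*y + 15)/(y**2 + 5*y + 6)
Denominator: -5/(y + 2) + (y + 3)/(y + 2) = (y - 2)/(y + 2)
Divide: ((y**2 + 7*y + 15)/(y**2 + 5*y + 6)) · ((y + 2)/(y - 2)) = (y**2 + 7*y + 15)/(y**2 + y - 6)

(y**2 + 7*y + 15)/(y**2 + y - 6)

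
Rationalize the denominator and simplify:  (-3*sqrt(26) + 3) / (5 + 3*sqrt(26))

(-249 + 24*sqrt(26))/209

Multiply numerator and denominator by -3*sqrt(26) + 5.
Denominator becomes -209; numerator becomes -24*sqrt(26) + 249.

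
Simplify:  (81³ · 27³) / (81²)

3^13

81³ = 3^12; 27³ = 3^9; 81² = 3^8
Combine exponents: 3^13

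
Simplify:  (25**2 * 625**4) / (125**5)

25**2 = 5**4; 625**4 = 5**16; 125**5 = 5**15
Combine exponents: 5**5

5**5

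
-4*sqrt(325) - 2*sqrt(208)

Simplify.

-28*sqrt(13)

4*sqrt(325) = 20*sqrt(13); 2*sqrt(208) = 8*sqrt(13)
Combine: (-20 - 8)·sqrt(13) = -28*sqrt(13)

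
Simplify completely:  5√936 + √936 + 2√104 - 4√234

5√936 = 30*√26; √936 = 6*√26; 2√104 = 4*√26; 4√234 = 12*√26
Combine: (30 + 6 + 4 - 12)·√26 = 28*√26

28*√26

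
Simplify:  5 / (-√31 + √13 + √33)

Group as (√13 + √33) - √31; multiply by (√13 + √33) + √31, then rationalise the remaining surd.

(-75*√31 + 55*√33 + 255*√13 + 10*√13299)/1491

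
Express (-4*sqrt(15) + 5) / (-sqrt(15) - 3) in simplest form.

(-17*sqrt(15) + 75)/6

Multiply numerator and denominator by -3 + sqrt(15).
Denominator becomes -6; numerator becomes -75 + 17*sqrt(15).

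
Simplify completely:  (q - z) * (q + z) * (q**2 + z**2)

q**4 - z**4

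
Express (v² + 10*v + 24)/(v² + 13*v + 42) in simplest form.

(v + 4)/(v + 7)

Factor: v² + 10*v + 24 = (v + 6)·(v + 4);  v² + 13*v + 42 = (v + 7)·(v + 6)
Cancel the common factor (v + 6).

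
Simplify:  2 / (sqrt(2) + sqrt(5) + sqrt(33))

Group as (sqrt(2) + sqrt(5)) + sqrt(33); multiply by (sqrt(2) + sqrt(5)) - sqrt(33), then rationalise the remaining surd.

(-15*sqrt(5) - 18*sqrt(2) + sqrt(330) + 13*sqrt(33))/159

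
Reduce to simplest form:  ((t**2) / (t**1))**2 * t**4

Inside the bracket: t**1
Raise to the power 2: t**2
Multiply by t**4: add exponents.

t**6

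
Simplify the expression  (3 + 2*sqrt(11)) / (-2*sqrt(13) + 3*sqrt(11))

Multiply numerator and denominator by 2*sqrt(13) + 3*sqrt(11).
Denominator becomes 47; numerator becomes 6*sqrt(13) + 9*sqrt(11) + 4*sqrt(143) + 66.

(6*sqrt(13) + 9*sqrt(11) + 4*sqrt(143) + 66)/47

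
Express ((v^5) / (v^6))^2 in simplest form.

v^(-2)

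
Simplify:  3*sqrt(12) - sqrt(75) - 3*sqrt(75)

-14*sqrt(3)

3*sqrt(12) = 6*sqrt(3); sqrt(75) = 5*sqrt(3); 3*sqrt(75) = 15*sqrt(3)
Combine: (6 - 5 - 15)·sqrt(3) = -14*sqrt(3)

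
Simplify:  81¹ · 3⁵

81¹ = 3^4; 3⁵ = 3^5
Combine exponents: 3^9

3^9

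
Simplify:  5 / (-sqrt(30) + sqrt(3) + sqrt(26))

Group as (sqrt(3) + sqrt(26)) - sqrt(30); multiply by (sqrt(3) + sqrt(26)) + sqrt(30), then rationalise the remaining surd.

(5*sqrt(30) + 35*sqrt(26) + 265*sqrt(3) + 60*sqrt(65))/311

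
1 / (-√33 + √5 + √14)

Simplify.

Group as (√5 + √14) - √33; multiply by (√5 + √14) + √33, then rationalise the remaining surd.

(7*√33 + 12*√14 + 21*√5 + √2310)/42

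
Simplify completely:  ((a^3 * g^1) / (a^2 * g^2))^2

a^2/g^2

Inside the bracket: a^1 * (g^-1)
Raise to the power 2: a^2 * (g^-2)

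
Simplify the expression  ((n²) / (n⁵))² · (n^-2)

n^(-8)

Inside the bracket: (n^-3)
Raise to the power 2: (n^-6)
Multiply by (n^-2): add exponents.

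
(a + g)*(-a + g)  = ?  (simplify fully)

(g)^2 - (a)^2 = -a^2 + g^2.

-a^2 + g^2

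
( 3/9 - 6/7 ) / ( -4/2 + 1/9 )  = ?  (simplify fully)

33/119

Numerator: 3/9 - 6/7 = -11/21
Denominator: -4/2 + 1/9 = -17/9
Divide: (-11/21) · (-9/17) = 33/119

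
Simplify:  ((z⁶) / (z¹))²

z^10

Inside the bracket: z⁵
Raise to the power 2: z^10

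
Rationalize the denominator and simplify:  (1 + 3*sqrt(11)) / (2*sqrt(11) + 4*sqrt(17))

Multiply numerator and denominator by -4*sqrt(17) + 2*sqrt(11).
Denominator becomes -228; numerator becomes -12*sqrt(187) - 4*sqrt(17) + 2*sqrt(11) + 66.

(-33 - sqrt(11) + 2*sqrt(17) + 6*sqrt(187))/114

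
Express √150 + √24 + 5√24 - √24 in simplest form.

√150 = 5*√6; √24 = 2*√6; 5√24 = 10*√6; √24 = 2*√6
Combine: (5 + 2 + 10 - 2)·√6 = 15*√6

15*√6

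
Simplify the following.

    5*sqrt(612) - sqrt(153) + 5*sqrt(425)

52*sqrt(17)

5*sqrt(612) = 30*sqrt(17); sqrt(153) = 3*sqrt(17); 5*sqrt(425) = 25*sqrt(17)
Combine: (30 - 3 + 25)·sqrt(17) = 52*sqrt(17)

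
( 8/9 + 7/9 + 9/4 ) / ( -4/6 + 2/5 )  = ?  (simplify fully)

-235/16

Numerator: 8/9 + 7/9 + 9/4 = 47/12
Denominator: -4/6 + 2/5 = -4/15
Divide: (47/12) · (-15/4) = -235/16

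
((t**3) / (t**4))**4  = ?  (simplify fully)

t**(-4)

Inside the bracket: (t**-1)
Raise to the power 4: (t**-4)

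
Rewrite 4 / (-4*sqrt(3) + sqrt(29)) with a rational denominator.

Multiply numerator and denominator by sqrt(29) + 4*sqrt(3).
Denominator becomes -19; numerator becomes 4*sqrt(29) + 16*sqrt(3).

(-16*sqrt(3) - 4*sqrt(29))/19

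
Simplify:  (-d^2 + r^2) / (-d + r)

d + r

-d^2 + r^2 factors as (-d + r)*(d + r).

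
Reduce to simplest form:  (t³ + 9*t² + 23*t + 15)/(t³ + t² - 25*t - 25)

(t + 3)/(t - 5)

Factor: t³ + 9*t² + 23*t + 15 = (t + 5)·(t + 1)·(t + 3);  t³ + t² - 25*t - 25 = (t + 1)·(t - 5)·(t + 5)
Cancel the common factors (t + 1), (t + 5).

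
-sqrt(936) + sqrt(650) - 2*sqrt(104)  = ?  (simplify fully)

sqrt(936) = 6*sqrt(26); sqrt(650) = 5*sqrt(26); 2*sqrt(104) = 4*sqrt(26)
Combine: (-6 + 5 - 4)·sqrt(26) = -5*sqrt(26)

-5*sqrt(26)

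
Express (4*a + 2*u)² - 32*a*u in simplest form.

4*(2*a - u)²

Expanding gives 16*a² - 16*a*u + 4*u², a perfect square.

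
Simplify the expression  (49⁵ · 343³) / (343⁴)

49⁵ = 7^10; 343³ = 7^9; 343⁴ = 7^12
Combine exponents: 7^7

7^7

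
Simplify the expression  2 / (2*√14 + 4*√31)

(-√14 + 2*√31)/110

Multiply numerator and denominator by -4*√31 + 2*√14.
Denominator becomes -440; numerator becomes -8*√31 + 4*√14.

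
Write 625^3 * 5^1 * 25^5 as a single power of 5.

5^23

625^3 = 5^12; 5^1 = 5^1; 25^5 = 5^10
Combine exponents: 5^23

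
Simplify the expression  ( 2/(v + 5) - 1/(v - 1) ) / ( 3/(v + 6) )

Numerator: 2/(v + 5) - 1/(v - 1) = (v - 7)/(v² + 4*v - 5)
Denominator: 3/(v + 6) = 3/(v + 6)
Divide: ((v - 7)/(v² + 4*v - 5)) · (v/3 + 2) = (v² - v - 42)/(3*v² + 12*v - 15)

(v² - v - 42)/(3*v² + 12*v - 15)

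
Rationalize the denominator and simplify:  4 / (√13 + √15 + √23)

(-8*√4485 + 20*√23 + 84*√15 + 100*√13)/755

Group as (√13 + √15) + √23; multiply by (√13 + √15) - √23, then rationalise the remaining surd.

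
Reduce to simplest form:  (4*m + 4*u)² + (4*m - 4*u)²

Binomially expand both and collect terms in (4*m), (4*u).

32*m² + 32*u²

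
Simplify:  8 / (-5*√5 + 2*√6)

Multiply numerator and denominator by 2*√6 + 5*√5.
Denominator becomes -101; numerator becomes 16*√6 + 40*√5.

(-40*√5 - 16*√6)/101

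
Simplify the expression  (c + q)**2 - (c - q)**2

Only the odd-power cross terms survive.

4*c*q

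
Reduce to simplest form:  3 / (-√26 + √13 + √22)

Group as (√13 + √22) - √26; multiply by (√13 + √22) + √26, then rationalise the remaining surd.

(-27*√26 + 51*√22 + 105*√13 + 156*√11)/1063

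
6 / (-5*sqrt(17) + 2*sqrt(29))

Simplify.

Multiply numerator and denominator by 2*sqrt(29) + 5*sqrt(17).
Denominator becomes -309; numerator becomes 12*sqrt(29) + 30*sqrt(17).

(-10*sqrt(17) - 4*sqrt(29))/103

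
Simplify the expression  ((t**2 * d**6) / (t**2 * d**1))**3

Inside the bracket: d**5
Raise to the power 3: d**15

d**15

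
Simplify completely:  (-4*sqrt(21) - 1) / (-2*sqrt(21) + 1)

Multiply numerator and denominator by 1 + 2*sqrt(21).
Denominator becomes -83; numerator becomes -169 - 6*sqrt(21).

(6*sqrt(21) + 169)/83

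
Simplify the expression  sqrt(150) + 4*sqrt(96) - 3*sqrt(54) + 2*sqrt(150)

sqrt(150) = 5*sqrt(6); 4*sqrt(96) = 16*sqrt(6); 3*sqrt(54) = 9*sqrt(6); 2*sqrt(150) = 10*sqrt(6)
Combine: (5 + 16 - 9 + 10)·sqrt(6) = 22*sqrt(6)

22*sqrt(6)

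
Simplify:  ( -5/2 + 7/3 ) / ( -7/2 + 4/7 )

7/123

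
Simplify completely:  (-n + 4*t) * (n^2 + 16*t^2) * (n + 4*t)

((4*t)+n)((4*t)-n) = -n^2 + 16*t^2; continue pairing.

-n^4 + 256*t^4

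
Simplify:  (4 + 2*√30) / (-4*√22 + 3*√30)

(-8*√165 - 90 - 8*√22 - 6*√30)/41

Multiply numerator and denominator by 3*√30 + 4*√22.
Denominator becomes -82; numerator becomes 12*√30 + 16*√22 + 180 + 16*√165.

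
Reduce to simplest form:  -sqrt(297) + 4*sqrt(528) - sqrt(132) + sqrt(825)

sqrt(297) = 3*sqrt(33); 4*sqrt(528) = 16*sqrt(33); sqrt(132) = 2*sqrt(33); sqrt(825) = 5*sqrt(33)
Combine: (-3 + 16 - 2 + 5)·sqrt(33) = 16*sqrt(33)

16*sqrt(33)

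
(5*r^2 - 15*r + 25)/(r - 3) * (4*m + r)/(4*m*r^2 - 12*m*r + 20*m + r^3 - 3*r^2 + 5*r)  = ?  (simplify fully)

5/(r - 3)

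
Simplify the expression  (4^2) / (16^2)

2^(-4)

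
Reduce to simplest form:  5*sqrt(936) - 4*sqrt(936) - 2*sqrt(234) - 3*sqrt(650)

-15*sqrt(26)

5*sqrt(936) = 30*sqrt(26); 4*sqrt(936) = 24*sqrt(26); 2*sqrt(234) = 6*sqrt(26); 3*sqrt(650) = 15*sqrt(26)
Combine: (30 - 24 - 6 - 15)·sqrt(26) = -15*sqrt(26)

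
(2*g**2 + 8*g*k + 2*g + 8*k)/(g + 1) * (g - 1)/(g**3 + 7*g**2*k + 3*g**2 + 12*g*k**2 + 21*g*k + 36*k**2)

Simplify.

Factor: 2*g**2 + 8*g*k + 2*g + 8*k = 2*(g + 4*k)*(g + 1);  g**3 + 7*g**2*k + 3*g**2 + 12*g*k**2 + 21*g*k + 36*k**2 = (g + 3*k)*(g + 3)*(g + 4*k)
Cancel the common factors (g + 4*k), (g + 1).

(2*g - 2)/(g**2 + 3*g*k + 3*g + 9*k)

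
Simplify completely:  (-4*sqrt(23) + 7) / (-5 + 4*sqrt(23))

(-333 + 8*sqrt(23))/343

Multiply numerator and denominator by -4*sqrt(23) - 5.
Denominator becomes -343; numerator becomes -8*sqrt(23) + 333.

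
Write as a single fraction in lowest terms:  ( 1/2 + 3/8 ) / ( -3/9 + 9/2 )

Numerator: 1/2 + 3/8 = 7/8
Denominator: -3/9 + 9/2 = 25/6
Divide: (7/8) · (6/25) = 21/100

21/100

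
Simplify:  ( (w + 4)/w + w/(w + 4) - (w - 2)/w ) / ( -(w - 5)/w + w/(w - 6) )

Numerator: (w + 4)/w + w/(w + 4) - (w - 2)/w = (w^2 + 6*w + 24)/(w^2 + 4*w)
Denominator: -(w - 5)/w + w/(w - 6) = (11*w - 30)/(w^2 - 6*w)
Divide: ((w^2 + 6*w + 24)/(w^2 + 4*w)) · ((w^2 - 6*w)/(11*w - 30)) = (w^3 - 12*w - 144)/(11*w^2 + 14*w - 120)

(w^3 - 12*w - 144)/(11*w^2 + 14*w - 120)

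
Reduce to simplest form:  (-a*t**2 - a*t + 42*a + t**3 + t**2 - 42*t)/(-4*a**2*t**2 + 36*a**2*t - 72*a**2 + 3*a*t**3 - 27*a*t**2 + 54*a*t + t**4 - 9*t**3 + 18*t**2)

(t + 7)/(4*a*t - 12*a + t**2 - 3*t)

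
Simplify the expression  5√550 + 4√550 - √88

5√550 = 25*√22; 4√550 = 20*√22; √88 = 2*√22
Combine: (25 + 20 - 2)·√22 = 43*√22

43*√22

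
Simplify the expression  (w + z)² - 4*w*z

After expansion: w² - 2*w*z + z² — a perfect-square trinomial.

(w - z)²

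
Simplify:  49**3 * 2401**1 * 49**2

7**14

49**3 = 7**6; 2401**1 = 7**4; 49**2 = 7**4
Combine exponents: 7**14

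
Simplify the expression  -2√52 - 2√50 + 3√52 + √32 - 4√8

2√52 = 4*√13; 2√50 = 10*√2; 3√52 = 6*√13; √32 = 4*√2; 4√8 = 8*√2

-14*√2 + 2*√13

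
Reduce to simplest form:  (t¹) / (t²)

1/t

Quotient: (t^-1)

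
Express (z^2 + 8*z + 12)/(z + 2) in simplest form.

z + 6

Factor: z^2 + 8*z + 12 = (z + 6)*(z + 2)
Cancel the common factor (z + 2).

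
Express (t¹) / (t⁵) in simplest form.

Quotient: (t^-4)

t^(-4)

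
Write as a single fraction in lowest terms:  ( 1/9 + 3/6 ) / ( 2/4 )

Numerator: 1/9 + 3/6 = 11/18
Denominator: 2/4 = 1/2
Divide: (11/18) · (2) = 11/9

11/9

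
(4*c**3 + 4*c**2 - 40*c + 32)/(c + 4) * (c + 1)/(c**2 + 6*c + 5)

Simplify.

Factor: 4*c**3 + 4*c**2 - 40*c + 32 = 4*(c + 4)*(c - 2)*(c - 1);  c**2 + 6*c + 5 = (c + 5)*(c + 1)
Cancel the common factors (c + 4), (c + 1).

(4*c**2 - 12*c + 8)/(c + 5)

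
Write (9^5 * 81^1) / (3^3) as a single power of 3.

3^11

9^5 = 3^10; 81^1 = 3^4; 3^3 = 3^3
Combine exponents: 3^11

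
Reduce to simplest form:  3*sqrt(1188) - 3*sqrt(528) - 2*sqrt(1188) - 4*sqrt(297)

-18*sqrt(33)

3*sqrt(1188) = 18*sqrt(33); 3*sqrt(528) = 12*sqrt(33); 2*sqrt(1188) = 12*sqrt(33); 4*sqrt(297) = 12*sqrt(33)
Combine: (18 - 12 - 12 - 12)·sqrt(33) = -18*sqrt(33)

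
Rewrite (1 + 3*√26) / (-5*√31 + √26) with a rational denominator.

(-15*√806 - 78 - 5*√31 - √26)/749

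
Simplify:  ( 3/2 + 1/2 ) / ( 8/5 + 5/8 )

Numerator: 3/2 + 1/2 = 2
Denominator: 8/5 + 5/8 = 89/40
Divide: (2) · (40/89) = 80/89

80/89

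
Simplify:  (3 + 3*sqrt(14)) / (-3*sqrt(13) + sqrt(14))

(-9*sqrt(182) - 42 - 9*sqrt(13) - 3*sqrt(14))/103

Multiply numerator and denominator by sqrt(14) + 3*sqrt(13).
Denominator becomes -103; numerator becomes 3*sqrt(14) + 9*sqrt(13) + 42 + 9*sqrt(182).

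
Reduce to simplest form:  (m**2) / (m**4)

m**(-2)

Quotient: (m**-2)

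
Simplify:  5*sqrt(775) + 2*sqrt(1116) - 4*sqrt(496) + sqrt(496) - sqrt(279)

5*sqrt(775) = 25*sqrt(31); 2*sqrt(1116) = 12*sqrt(31); 4*sqrt(496) = 16*sqrt(31); sqrt(496) = 4*sqrt(31); sqrt(279) = 3*sqrt(31)
Combine: (25 + 12 - 16 + 4 - 3)·sqrt(31) = 22*sqrt(31)

22*sqrt(31)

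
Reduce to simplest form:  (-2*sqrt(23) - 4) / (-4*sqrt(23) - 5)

Multiply numerator and denominator by -5 + 4*sqrt(23).
Denominator becomes -343; numerator becomes -164 - 6*sqrt(23).

(6*sqrt(23) + 164)/343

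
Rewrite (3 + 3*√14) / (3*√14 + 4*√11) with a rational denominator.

(-126 - 9*√14 + 12*√11 + 12*√154)/50

Multiply numerator and denominator by -4*√11 + 3*√14.
Denominator becomes -50; numerator becomes -12*√154 - 12*√11 + 9*√14 + 126.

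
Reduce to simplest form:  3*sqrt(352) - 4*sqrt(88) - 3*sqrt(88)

-2*sqrt(22)

3*sqrt(352) = 12*sqrt(22); 4*sqrt(88) = 8*sqrt(22); 3*sqrt(88) = 6*sqrt(22)
Combine: (12 - 8 - 6)·sqrt(22) = -2*sqrt(22)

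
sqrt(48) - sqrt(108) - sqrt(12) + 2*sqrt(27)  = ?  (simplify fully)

sqrt(48) = 4*sqrt(3); sqrt(108) = 6*sqrt(3); sqrt(12) = 2*sqrt(3); 2*sqrt(27) = 6*sqrt(3)
Combine: (4 - 6 - 2 + 6)·sqrt(3) = 2*sqrt(3)

2*sqrt(3)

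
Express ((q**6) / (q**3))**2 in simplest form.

Inside the bracket: q**3
Raise to the power 2: q**6

q**6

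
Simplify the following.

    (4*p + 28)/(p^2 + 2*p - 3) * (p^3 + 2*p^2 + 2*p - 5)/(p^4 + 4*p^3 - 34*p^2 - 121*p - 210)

Factor: 4*p + 28 = 4*(p + 7);  p^2 + 2*p - 3 = (p + 3)*(p - 1);  p^3 + 2*p^2 + 2*p - 5 = (p^2 + 3*p + 5)*(p - 1);  p^4 + 4*p^3 - 34*p^2 - 121*p - 210 = (p^2 + 3*p + 5)*(p - 6)*(p + 7)
Cancel the common factors (p^2 + 3*p + 5), (p - 1), (p + 7).

4/(p^2 - 3*p - 18)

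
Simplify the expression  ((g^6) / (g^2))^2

Inside the bracket: g^4
Raise to the power 2: g^8

g^8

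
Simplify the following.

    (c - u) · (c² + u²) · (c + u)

Telescope via difference of squares: (c+u)(c-u) = c² - u², then repeat with the next factor.

c⁴ - u⁴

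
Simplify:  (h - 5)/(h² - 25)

1/(h + 5)

Factor: h² - 25 = (h - 5)·(h + 5)
Cancel the common factor (h - 5).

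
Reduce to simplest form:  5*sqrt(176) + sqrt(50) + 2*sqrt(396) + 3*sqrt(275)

5*sqrt(2) + 47*sqrt(11)

5*sqrt(176) = 20*sqrt(11); sqrt(50) = 5*sqrt(2); 2*sqrt(396) = 12*sqrt(11); 3*sqrt(275) = 15*sqrt(11)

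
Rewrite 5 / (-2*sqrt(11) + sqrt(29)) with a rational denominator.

(-2*sqrt(11) - sqrt(29))/3

Multiply numerator and denominator by sqrt(29) + 2*sqrt(11).
Denominator becomes -15; numerator becomes 5*sqrt(29) + 10*sqrt(11).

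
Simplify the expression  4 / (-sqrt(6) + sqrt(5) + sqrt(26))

(-108*sqrt(5) - 16*sqrt(195) + 100*sqrt(6) + 60*sqrt(26))/105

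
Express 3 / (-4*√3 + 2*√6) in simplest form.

(-2*√3 - √6)/4

Multiply numerator and denominator by 2*√6 + 4*√3.
Denominator becomes -24; numerator becomes 6*√6 + 12*√3.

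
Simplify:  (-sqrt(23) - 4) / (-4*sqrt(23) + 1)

(17*sqrt(23) + 96)/367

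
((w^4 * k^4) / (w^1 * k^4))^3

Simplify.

Inside the bracket: w^3
Raise to the power 3: w^9

w^9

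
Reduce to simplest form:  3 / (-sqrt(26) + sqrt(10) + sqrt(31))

(-45*sqrt(26) + 15*sqrt(31) + 141*sqrt(10) + 12*sqrt(2015))/1015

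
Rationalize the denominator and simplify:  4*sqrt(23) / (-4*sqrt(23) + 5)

Multiply numerator and denominator by 5 + 4*sqrt(23).
Denominator becomes -343; numerator becomes 20*sqrt(23) + 368.

(-368 - 20*sqrt(23))/343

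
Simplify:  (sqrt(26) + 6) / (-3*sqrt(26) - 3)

(-sqrt(26) - 4)/15

Multiply numerator and denominator by -3 + 3*sqrt(26).
Denominator becomes -225; numerator becomes 60 + 15*sqrt(26).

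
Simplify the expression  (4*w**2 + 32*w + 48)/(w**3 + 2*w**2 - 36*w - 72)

4/(w - 6)

Factor: 4*w**2 + 32*w + 48 = 4*(w + 2)*(w + 6);  w**3 + 2*w**2 - 36*w - 72 = (w - 6)*(w + 2)*(w + 6)
Cancel the common factors (w + 2), (w + 6).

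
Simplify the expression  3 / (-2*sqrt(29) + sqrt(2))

Multiply numerator and denominator by sqrt(2) + 2*sqrt(29).
Denominator becomes -114; numerator becomes 3*sqrt(2) + 6*sqrt(29).

(-2*sqrt(29) - sqrt(2))/38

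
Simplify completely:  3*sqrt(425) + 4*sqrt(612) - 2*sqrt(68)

3*sqrt(425) = 15*sqrt(17); 4*sqrt(612) = 24*sqrt(17); 2*sqrt(68) = 4*sqrt(17)
Combine: (15 + 24 - 4)·sqrt(17) = 35*sqrt(17)

35*sqrt(17)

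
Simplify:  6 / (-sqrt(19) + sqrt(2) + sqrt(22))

(-30*sqrt(19) - 6*sqrt(22) + 234*sqrt(2) + 24*sqrt(209))/151

Group as (sqrt(2) + sqrt(22)) - sqrt(19); multiply by (sqrt(2) + sqrt(22)) + sqrt(19), then rationalise the remaining surd.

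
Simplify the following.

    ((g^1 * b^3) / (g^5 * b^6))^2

1/(b^6*g^8)

Inside the bracket: (g^-4) * (b^-3)
Raise to the power 2: (g^-8) * (b^-6)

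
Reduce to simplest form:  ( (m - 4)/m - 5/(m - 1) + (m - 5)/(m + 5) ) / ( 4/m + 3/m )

Numerator: (m - 4)/m - 5/(m - 1) + (m - 5)/(m + 5) = (2*m³ - 11*m² - 41*m + 20)/(m³ + 4*m² - 5*m)
Denominator: 4/m + 3/m = 7/m
Divide: ((2*m³ - 11*m² - 41*m + 20)/(m³ + 4*m² - 5*m)) · (m/7) = (2*m³ - 11*m² - 41*m + 20)/(7*m² + 28*m - 35)

(2*m³ - 11*m² - 41*m + 20)/(7*m² + 28*m - 35)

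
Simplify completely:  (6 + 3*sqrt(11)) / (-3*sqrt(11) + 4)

(-123 - 30*sqrt(11))/83

Multiply numerator and denominator by 4 + 3*sqrt(11).
Denominator becomes -83; numerator becomes 30*sqrt(11) + 123.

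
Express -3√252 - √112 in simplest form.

3√252 = 18*√7; √112 = 4*√7
Combine: (-18 - 4)·√7 = -22*√7

-22*√7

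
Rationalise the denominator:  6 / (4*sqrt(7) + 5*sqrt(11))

Multiply numerator and denominator by -4*sqrt(7) + 5*sqrt(11).
Denominator becomes 163; numerator becomes -24*sqrt(7) + 30*sqrt(11).

(-24*sqrt(7) + 30*sqrt(11))/163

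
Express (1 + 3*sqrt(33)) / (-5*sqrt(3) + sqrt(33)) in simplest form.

Multiply numerator and denominator by sqrt(33) + 5*sqrt(3).
Denominator becomes -42; numerator becomes sqrt(33) + 5*sqrt(3) + 99 + 45*sqrt(11).

(-45*sqrt(11) - 99 - 5*sqrt(3) - sqrt(33))/42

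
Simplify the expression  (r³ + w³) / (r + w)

r^3 + w^3 = (r + w)(r² - r*w + w²).

r² - r*w + w²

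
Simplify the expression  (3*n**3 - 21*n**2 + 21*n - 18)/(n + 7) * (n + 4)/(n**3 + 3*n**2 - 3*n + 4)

Factor: 3*n**3 - 21*n**2 + 21*n - 18 = 3*(n**2 - n + 1)*(n - 6);  n**3 + 3*n**2 - 3*n + 4 = (n**2 - n + 1)*(n + 4)
Cancel the common factors (n**2 - n + 1), (n + 4).

(3*n - 18)/(n + 7)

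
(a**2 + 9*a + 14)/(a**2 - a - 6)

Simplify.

(a + 7)/(a - 3)

Factor: a**2 + 9*a + 14 = (a + 2)*(a + 7);  a**2 - a - 6 = (a - 3)*(a + 2)
Cancel the common factor (a + 2).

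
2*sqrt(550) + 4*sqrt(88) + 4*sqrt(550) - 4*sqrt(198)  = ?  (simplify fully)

2*sqrt(550) = 10*sqrt(22); 4*sqrt(88) = 8*sqrt(22); 4*sqrt(550) = 20*sqrt(22); 4*sqrt(198) = 12*sqrt(22)
Combine: (10 + 8 + 20 - 12)·sqrt(22) = 26*sqrt(22)

26*sqrt(22)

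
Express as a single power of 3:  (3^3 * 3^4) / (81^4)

3^3 = 3^3; 3^4 = 3^4; 81^4 = 3^16
Combine exponents: 3^(-9)

3^(-9)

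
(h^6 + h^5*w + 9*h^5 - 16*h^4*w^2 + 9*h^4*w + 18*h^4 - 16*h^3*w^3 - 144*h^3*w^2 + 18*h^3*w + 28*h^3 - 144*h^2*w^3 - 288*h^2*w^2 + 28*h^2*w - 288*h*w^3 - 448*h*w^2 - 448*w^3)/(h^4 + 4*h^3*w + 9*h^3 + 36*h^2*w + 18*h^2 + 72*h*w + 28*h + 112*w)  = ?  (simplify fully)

Factor: h^6 + h^5*w + 9*h^5 - 16*h^4*w^2 + 9*h^4*w + 18*h^4 - 16*h^3*w^3 - 144*h^3*w^2 + 18*h^3*w + 28*h^3 - 144*h^2*w^3 - 288*h^2*w^2 + 28*h^2*w - 288*h*w^3 - 448*h*w^2 - 448*w^3 = (h + 4*w)*(h + w)*(h + 7)*(h^2 + 2*h + 4)*(h - 4*w);  h^4 + 4*h^3*w + 9*h^3 + 36*h^2*w + 18*h^2 + 72*h*w + 28*h + 112*w = (h^2 + 2*h + 4)*(h + 4*w)*(h + 7)
Cancel the common factors (h^2 + 2*h + 4), (h + 4*w), (h + 7).

h^2 - 3*h*w - 4*w^2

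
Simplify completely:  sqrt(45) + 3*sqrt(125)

18*sqrt(5)

sqrt(45) = 3*sqrt(5); 3*sqrt(125) = 15*sqrt(5)
Combine: (3 + 15)·sqrt(5) = 18*sqrt(5)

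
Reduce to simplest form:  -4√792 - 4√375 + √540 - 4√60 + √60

4√792 = 24*√22; 4√375 = 20*√15; √540 = 6*√15; 4√60 = 8*√15; √60 = 2*√15

-24*√22 - 20*√15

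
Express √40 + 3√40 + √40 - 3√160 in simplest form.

-2*√10

√40 = 2*√10; 3√40 = 6*√10; √40 = 2*√10; 3√160 = 12*√10
Combine: (2 + 6 + 2 - 12)·√10 = -2*√10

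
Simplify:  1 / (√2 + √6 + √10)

(-2*√30 - √10 + 3*√6 + 7*√2)/22

Group as (√2 + √10) + √6; multiply by (√2 + √10) - √6, then rationalise the remaining surd.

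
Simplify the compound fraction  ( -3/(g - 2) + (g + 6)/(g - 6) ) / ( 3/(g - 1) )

Numerator: -3/(g - 2) + (g + 6)/(g - 6) = (g^2 + g + 6)/(g^2 - 8*g + 12)
Denominator: 3/(g - 1) = 3/(g - 1)
Divide: ((g^2 + g + 6)/(g^2 - 8*g + 12)) · (g/3 - 1/3) = (g^3 + 5*g - 6)/(3*g^2 - 24*g + 36)

(g^3 + 5*g - 6)/(3*g^2 - 24*g + 36)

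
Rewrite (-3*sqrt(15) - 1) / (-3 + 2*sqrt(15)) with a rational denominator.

(-93 - 11*sqrt(15))/51

Multiply numerator and denominator by -2*sqrt(15) - 3.
Denominator becomes -51; numerator becomes 11*sqrt(15) + 93.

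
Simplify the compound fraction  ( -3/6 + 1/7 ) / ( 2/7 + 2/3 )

Numerator: -3/6 + 1/7 = -5/14
Denominator: 2/7 + 2/3 = 20/21
Divide: (-5/14) · (21/20) = -3/8

-3/8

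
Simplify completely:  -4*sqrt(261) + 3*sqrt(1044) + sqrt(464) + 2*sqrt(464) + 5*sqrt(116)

4*sqrt(261) = 12*sqrt(29); 3*sqrt(1044) = 18*sqrt(29); sqrt(464) = 4*sqrt(29); 2*sqrt(464) = 8*sqrt(29); 5*sqrt(116) = 10*sqrt(29)
Combine: (-12 + 18 + 4 + 8 + 10)·sqrt(29) = 28*sqrt(29)

28*sqrt(29)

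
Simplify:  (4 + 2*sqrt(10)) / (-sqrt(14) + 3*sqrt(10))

(sqrt(14) + sqrt(35) + 3*sqrt(10) + 15)/19

Multiply numerator and denominator by sqrt(14) + 3*sqrt(10).
Denominator becomes 76; numerator becomes 4*sqrt(14) + 4*sqrt(35) + 12*sqrt(10) + 60.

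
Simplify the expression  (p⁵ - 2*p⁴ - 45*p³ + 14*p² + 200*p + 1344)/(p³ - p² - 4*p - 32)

Factor: p⁵ - 2*p⁴ - 45*p³ + 14*p² + 200*p + 1344 = (p - 4)·(p + 6)·(p - 7)·(p² + 3*p + 8);  p³ - p² - 4*p - 32 = (p² + 3*p + 8)·(p - 4)
Cancel the common factors (p² + 3*p + 8), (p - 4).

p² - p - 42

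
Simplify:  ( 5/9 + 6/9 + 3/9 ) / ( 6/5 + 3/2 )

Numerator: 5/9 + 6/9 + 3/9 = 14/9
Denominator: 6/5 + 3/2 = 27/10
Divide: (14/9) · (10/27) = 140/243

140/243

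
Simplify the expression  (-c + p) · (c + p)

Pair the conjugate factors: (p+c)(p-c) = -c² + p².

-c² + p²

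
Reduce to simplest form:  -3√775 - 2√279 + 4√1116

3*√31

3√775 = 15*√31; 2√279 = 6*√31; 4√1116 = 24*√31
Combine: (-15 - 6 + 24)·√31 = 3*√31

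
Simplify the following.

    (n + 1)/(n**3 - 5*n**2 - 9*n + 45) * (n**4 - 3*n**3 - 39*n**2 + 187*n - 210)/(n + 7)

(n**2 - n - 2)/(n + 3)

Factor: n**3 - 5*n**2 - 9*n + 45 = (n + 3)*(n - 5)*(n - 3);  n**4 - 3*n**3 - 39*n**2 + 187*n - 210 = (n - 5)*(n - 2)*(n + 7)*(n - 3)
Cancel the common factors (n + 7), (n - 5), (n - 3).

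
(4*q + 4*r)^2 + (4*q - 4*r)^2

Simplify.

32*q^2 + 32*r^2

Write as f((4*q),(4*r)) + f((4*q),-(4*r)) and expand.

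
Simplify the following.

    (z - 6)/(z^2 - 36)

Factor: z^2 - 36 = (z + 6)*(z - 6)
Cancel the common factor (z - 6).

1/(z + 6)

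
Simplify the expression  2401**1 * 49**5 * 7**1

2401**1 = 7**4; 49**5 = 7**10; 7**1 = 7**1
Combine exponents: 7**15

7**15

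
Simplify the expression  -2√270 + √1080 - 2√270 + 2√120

2√270 = 6*√30; √1080 = 6*√30; 2√270 = 6*√30; 2√120 = 4*√30
Combine: (-6 + 6 - 6 + 4)·√30 = -2*√30

-2*√30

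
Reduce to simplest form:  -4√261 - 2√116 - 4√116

-24*√29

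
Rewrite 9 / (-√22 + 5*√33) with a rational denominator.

Multiply numerator and denominator by √22 + 5*√33.
Denominator becomes 803; numerator becomes 9*√22 + 45*√33.

(9*√22 + 45*√33)/803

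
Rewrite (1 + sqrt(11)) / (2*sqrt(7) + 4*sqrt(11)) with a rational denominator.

Multiply numerator and denominator by -2*sqrt(7) + 4*sqrt(11).
Denominator becomes 148; numerator becomes -2*sqrt(77) - 2*sqrt(7) + 4*sqrt(11) + 44.

(-sqrt(77) - sqrt(7) + 2*sqrt(11) + 22)/74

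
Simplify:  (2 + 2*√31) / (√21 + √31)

Multiply numerator and denominator by -√21 + √31.
Denominator becomes 10; numerator becomes -2*√651 - 2*√21 + 2*√31 + 62.

(-√651 - √21 + √31 + 31)/5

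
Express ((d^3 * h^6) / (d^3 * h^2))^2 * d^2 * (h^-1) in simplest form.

Inside the bracket: h^4
Raise to the power 2: h^8
Multiply by d^2 * (h^-1): add exponents.

d^2*h^7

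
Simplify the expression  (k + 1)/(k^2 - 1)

1/(k - 1)

Factor: k^2 - 1 = (k - 1)*(k + 1)
Cancel the common factor (k + 1).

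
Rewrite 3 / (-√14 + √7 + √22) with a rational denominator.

Group as (√7 + √22) - √14; multiply by (√7 + √22) + √14, then rationalise the remaining surd.

(-45*√14 - 3*√22 + 87*√7 + 84*√11)/391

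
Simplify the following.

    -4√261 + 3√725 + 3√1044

4√261 = 12*√29; 3√725 = 15*√29; 3√1044 = 18*√29
Combine: (-12 + 15 + 18)·√29 = 21*√29

21*√29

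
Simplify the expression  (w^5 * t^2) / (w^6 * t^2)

1/w

Quotient: (w^-1)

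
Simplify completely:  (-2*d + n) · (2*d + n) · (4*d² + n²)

Pair the conjugate factors: (n+(2*d))(n-(2*d)) = -4*d² + n², then repeat with the next factor.

-16*d⁴ + n⁴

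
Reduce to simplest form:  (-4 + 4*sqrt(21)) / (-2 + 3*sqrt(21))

Multiply numerator and denominator by -3*sqrt(21) - 2.
Denominator becomes -185; numerator becomes -244 + 4*sqrt(21).

(-4*sqrt(21) + 244)/185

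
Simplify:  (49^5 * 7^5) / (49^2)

49^5 = 7^10; 7^5 = 7^5; 49^2 = 7^4
Combine exponents: 7^11

7^11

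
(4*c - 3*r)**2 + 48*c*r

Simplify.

(4*c + 3*r)**2

Expand the square and combine the 48*c*r term.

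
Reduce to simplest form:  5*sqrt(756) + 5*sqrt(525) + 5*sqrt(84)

5*sqrt(756) = 30*sqrt(21); 5*sqrt(525) = 25*sqrt(21); 5*sqrt(84) = 10*sqrt(21)
Combine: (30 + 25 + 10)·sqrt(21) = 65*sqrt(21)

65*sqrt(21)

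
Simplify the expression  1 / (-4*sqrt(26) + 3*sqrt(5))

(-4*sqrt(26) - 3*sqrt(5))/371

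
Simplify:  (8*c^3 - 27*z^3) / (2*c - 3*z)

4*c^2 + 6*c*z + 9*z^2

Factor as (a-b)(a^2+ab+b^2) with a=(2*c), b=(3*z).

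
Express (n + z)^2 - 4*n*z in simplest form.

Expanding gives n^2 - 2*n*z + z^2, a perfect square.

(n - z)^2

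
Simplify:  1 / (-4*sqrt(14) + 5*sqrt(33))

Multiply numerator and denominator by 4*sqrt(14) + 5*sqrt(33).
Denominator becomes 601; numerator becomes 4*sqrt(14) + 5*sqrt(33).

(4*sqrt(14) + 5*sqrt(33))/601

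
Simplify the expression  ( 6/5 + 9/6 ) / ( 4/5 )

27/8

Numerator: 6/5 + 9/6 = 27/10
Denominator: 4/5 = 4/5
Divide: (27/10) · (5/4) = 27/8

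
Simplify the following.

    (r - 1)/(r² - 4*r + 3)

1/(r - 3)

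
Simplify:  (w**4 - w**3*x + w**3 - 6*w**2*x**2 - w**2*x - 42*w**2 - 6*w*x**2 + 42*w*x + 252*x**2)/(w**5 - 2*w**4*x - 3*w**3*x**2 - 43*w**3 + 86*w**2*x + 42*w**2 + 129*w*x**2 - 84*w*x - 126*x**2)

Factor: w**4 - w**3*x + w**3 - 6*w**2*x**2 - w**2*x - 42*w**2 - 6*w*x**2 + 42*w*x + 252*x**2 = (w - 3*x)*(w + 7)*(w + 2*x)*(w - 6);  w**5 - 2*w**4*x - 3*w**3*x**2 - 43*w**3 + 86*w**2*x + 42*w**2 + 129*w*x**2 - 84*w*x - 126*x**2 = (w - 6)*(w + x)*(w + 7)*(w - 3*x)*(w - 1)
Cancel the common factors (w + 7), (w - 3*x), (w - 6).

(w + 2*x)/(w**2 + w*x - w - x)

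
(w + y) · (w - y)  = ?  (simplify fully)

w² - y²

Telescope via difference of squares: (w+y)(w-y) = w² - y².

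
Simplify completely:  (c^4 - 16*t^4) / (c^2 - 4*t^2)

c^2 + 4*t^2

Difference of fourth powers: factor out (c^2 - 4*t^2).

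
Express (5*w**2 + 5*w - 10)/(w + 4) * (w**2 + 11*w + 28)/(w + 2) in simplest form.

5*w**2 + 30*w - 35

Factor: 5*w**2 + 5*w - 10 = 5*(w + 2)*(w - 1);  w**2 + 11*w + 28 = (w + 4)*(w + 7)
Cancel the common factors (w + 4), (w + 2).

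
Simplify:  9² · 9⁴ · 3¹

9² = 3^4; 9⁴ = 3^8; 3¹ = 3^1
Combine exponents: 3^13

3^13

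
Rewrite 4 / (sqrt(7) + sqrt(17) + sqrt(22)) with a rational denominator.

(-sqrt(2618) + sqrt(22) + 6*sqrt(17) + 16*sqrt(7))/59

Group as (sqrt(7) + sqrt(17)) + sqrt(22); multiply by (sqrt(7) + sqrt(17)) - sqrt(22), then rationalise the remaining surd.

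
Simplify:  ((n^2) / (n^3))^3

n^(-3)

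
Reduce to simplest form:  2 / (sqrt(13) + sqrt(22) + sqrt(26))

(-104*sqrt(11) + 18*sqrt(26) + 34*sqrt(22) + 70*sqrt(13))/1063

Group as (sqrt(13) + sqrt(26)) + sqrt(22); multiply by (sqrt(13) + sqrt(26)) - sqrt(22), then rationalise the remaining surd.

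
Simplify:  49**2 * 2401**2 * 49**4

7**20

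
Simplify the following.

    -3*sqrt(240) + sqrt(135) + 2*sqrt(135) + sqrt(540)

3*sqrt(15)

3*sqrt(240) = 12*sqrt(15); sqrt(135) = 3*sqrt(15); 2*sqrt(135) = 6*sqrt(15); sqrt(540) = 6*sqrt(15)
Combine: (-12 + 3 + 6 + 6)·sqrt(15) = 3*sqrt(15)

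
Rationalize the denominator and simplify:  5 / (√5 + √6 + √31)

Group as (√5 + √31) + √6; multiply by (√5 + √31) - √6, then rationalise the remaining surd.

(-15*√6 - 16*√5 + √930 + 10*√31)/28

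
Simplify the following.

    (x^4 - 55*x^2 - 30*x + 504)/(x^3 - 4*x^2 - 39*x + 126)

Factor: x^4 - 55*x^2 - 30*x + 504 = (x - 3)*(x + 6)*(x - 7)*(x + 4);  x^3 - 4*x^2 - 39*x + 126 = (x - 7)*(x + 6)*(x - 3)
Cancel the common factors (x - 3), (x - 7), (x + 6).

x + 4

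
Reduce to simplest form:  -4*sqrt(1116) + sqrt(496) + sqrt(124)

4*sqrt(1116) = 24*sqrt(31); sqrt(496) = 4*sqrt(31); sqrt(124) = 2*sqrt(31)
Combine: (-24 + 4 + 2)·sqrt(31) = -18*sqrt(31)

-18*sqrt(31)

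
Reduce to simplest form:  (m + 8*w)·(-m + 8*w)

Difference of squares with P = 8*w, Q = m.

-m² + 64*w²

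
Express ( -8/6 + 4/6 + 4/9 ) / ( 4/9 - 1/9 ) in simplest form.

Numerator: -8/6 + 4/6 + 4/9 = -2/9
Denominator: 4/9 - 1/9 = 1/3
Divide: (-2/9) · (3) = -2/3

-2/3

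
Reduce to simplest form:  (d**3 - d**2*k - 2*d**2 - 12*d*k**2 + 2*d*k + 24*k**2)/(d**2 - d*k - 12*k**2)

Factor: d**3 - d**2*k - 2*d**2 - 12*d*k**2 + 2*d*k + 24*k**2 = (d - 4*k)*(d - 2)*(d + 3*k);  d**2 - d*k - 12*k**2 = (d + 3*k)*(d - 4*k)
Cancel the common factors (d - 4*k), (d + 3*k).

d - 2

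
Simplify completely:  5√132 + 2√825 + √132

22*√33

5√132 = 10*√33; 2√825 = 10*√33; √132 = 2*√33
Combine: (10 + 10 + 2)·√33 = 22*√33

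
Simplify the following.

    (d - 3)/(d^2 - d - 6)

1/(d + 2)

Factor: d^2 - d - 6 = (d + 2)*(d - 3)
Cancel the common factor (d - 3).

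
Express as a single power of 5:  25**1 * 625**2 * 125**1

5**13

25**1 = 5**2; 625**2 = 5**8; 125**1 = 5**3
Combine exponents: 5**13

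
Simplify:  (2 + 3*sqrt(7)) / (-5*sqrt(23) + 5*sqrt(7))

Multiply numerator and denominator by 5*sqrt(7) + 5*sqrt(23).
Denominator becomes -400; numerator becomes 10*sqrt(7) + 10*sqrt(23) + 105 + 15*sqrt(161).

(-3*sqrt(161) - 21 - 2*sqrt(23) - 2*sqrt(7))/80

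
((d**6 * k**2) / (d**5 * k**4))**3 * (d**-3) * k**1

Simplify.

k**(-5)

Inside the bracket: d**1 * (k**-2)
Raise to the power 3: d**3 * (k**-6)
Multiply by (d**-3) * k**1: add exponents.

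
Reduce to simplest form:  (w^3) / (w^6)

Quotient: (w^-3)

w^(-3)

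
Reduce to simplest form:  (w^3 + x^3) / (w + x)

w^2 - w*x + x^2

w^3 + x^3 = (w + x)(w^2 - w*x + x^2).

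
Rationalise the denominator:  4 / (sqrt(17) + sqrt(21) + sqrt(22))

(-2*sqrt(7854) + 16*sqrt(22) + 18*sqrt(21) + 26*sqrt(17))/293

Group as (sqrt(21) + sqrt(22)) + sqrt(17); multiply by (sqrt(21) + sqrt(22)) - sqrt(17), then rationalise the remaining surd.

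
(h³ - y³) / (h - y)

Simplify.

h^3 - y^3 = (h - y)(h² + h*y + y²).

h² + h*y + y²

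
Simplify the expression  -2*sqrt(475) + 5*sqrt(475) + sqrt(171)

18*sqrt(19)

2*sqrt(475) = 10*sqrt(19); 5*sqrt(475) = 25*sqrt(19); sqrt(171) = 3*sqrt(19)
Combine: (-10 + 25 + 3)·sqrt(19) = 18*sqrt(19)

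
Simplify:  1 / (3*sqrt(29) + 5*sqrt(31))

(-3*sqrt(29) + 5*sqrt(31))/514

Multiply numerator and denominator by -5*sqrt(31) + 3*sqrt(29).
Denominator becomes -514; numerator becomes -5*sqrt(31) + 3*sqrt(29).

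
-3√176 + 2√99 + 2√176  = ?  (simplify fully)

3√176 = 12*√11; 2√99 = 6*√11; 2√176 = 8*√11
Combine: (-12 + 6 + 8)·√11 = 2*√11

2*√11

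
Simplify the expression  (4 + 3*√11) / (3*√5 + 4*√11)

(-9*√55 - 12*√5 + 16*√11 + 132)/131

Multiply numerator and denominator by -3*√5 + 4*√11.
Denominator becomes 131; numerator becomes -9*√55 - 12*√5 + 16*√11 + 132.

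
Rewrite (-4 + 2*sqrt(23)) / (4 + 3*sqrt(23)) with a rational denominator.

Multiply numerator and denominator by -3*sqrt(23) + 4.
Denominator becomes -191; numerator becomes -154 + 20*sqrt(23).

(-20*sqrt(23) + 154)/191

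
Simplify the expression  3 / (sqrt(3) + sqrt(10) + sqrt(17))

Group as (sqrt(10) + sqrt(17)) + sqrt(3); multiply by (sqrt(10) + sqrt(17)) - sqrt(3), then rationalise the remaining surd.

(-3*sqrt(510) - 6*sqrt(17) + 15*sqrt(10) + 36*sqrt(3))/52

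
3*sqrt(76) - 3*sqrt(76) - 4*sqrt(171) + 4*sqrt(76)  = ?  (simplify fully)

-4*sqrt(19)

3*sqrt(76) = 6*sqrt(19); 3*sqrt(76) = 6*sqrt(19); 4*sqrt(171) = 12*sqrt(19); 4*sqrt(76) = 8*sqrt(19)
Combine: (6 - 6 - 12 + 8)·sqrt(19) = -4*sqrt(19)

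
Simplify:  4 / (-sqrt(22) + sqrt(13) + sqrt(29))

Group as (sqrt(13) + sqrt(29)) - sqrt(22); multiply by (sqrt(13) + sqrt(29)) + sqrt(22), then rationalise the remaining surd.

(-20*sqrt(22) + 6*sqrt(29) + 38*sqrt(13) + 2*sqrt(8294))/277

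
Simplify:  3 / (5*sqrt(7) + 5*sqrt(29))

(-3*sqrt(7) + 3*sqrt(29))/110

Multiply numerator and denominator by -5*sqrt(29) + 5*sqrt(7).
Denominator becomes -550; numerator becomes -15*sqrt(29) + 15*sqrt(7).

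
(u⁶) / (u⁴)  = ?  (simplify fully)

u²

Quotient: u²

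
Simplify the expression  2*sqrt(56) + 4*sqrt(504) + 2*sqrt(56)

32*sqrt(14)

2*sqrt(56) = 4*sqrt(14); 4*sqrt(504) = 24*sqrt(14); 2*sqrt(56) = 4*sqrt(14)
Combine: (4 + 24 + 4)·sqrt(14) = 32*sqrt(14)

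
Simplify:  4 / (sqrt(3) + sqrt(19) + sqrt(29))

Group as (sqrt(3) + sqrt(19)) + sqrt(29); multiply by (sqrt(3) + sqrt(19)) - sqrt(29), then rationalise the remaining surd.

(-8*sqrt(1653) - 28*sqrt(29) + 52*sqrt(19) + 180*sqrt(3))/179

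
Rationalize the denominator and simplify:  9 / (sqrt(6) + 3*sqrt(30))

(-3*sqrt(6) + 9*sqrt(30))/88

Multiply numerator and denominator by -sqrt(6) + 3*sqrt(30).
Denominator becomes 264; numerator becomes -9*sqrt(6) + 27*sqrt(30).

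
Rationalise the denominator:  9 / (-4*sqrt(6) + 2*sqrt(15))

(-2*sqrt(6) - sqrt(15))/2

Multiply numerator and denominator by 2*sqrt(15) + 4*sqrt(6).
Denominator becomes -36; numerator becomes 18*sqrt(15) + 36*sqrt(6).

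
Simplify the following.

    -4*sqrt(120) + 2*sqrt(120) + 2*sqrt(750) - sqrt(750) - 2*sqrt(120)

-3*sqrt(30)

4*sqrt(120) = 8*sqrt(30); 2*sqrt(120) = 4*sqrt(30); 2*sqrt(750) = 10*sqrt(30); sqrt(750) = 5*sqrt(30); 2*sqrt(120) = 4*sqrt(30)
Combine: (-8 + 4 + 10 - 5 - 4)·sqrt(30) = -3*sqrt(30)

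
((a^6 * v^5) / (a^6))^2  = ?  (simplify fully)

v^10

Inside the bracket: v^5
Raise to the power 2: v^10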